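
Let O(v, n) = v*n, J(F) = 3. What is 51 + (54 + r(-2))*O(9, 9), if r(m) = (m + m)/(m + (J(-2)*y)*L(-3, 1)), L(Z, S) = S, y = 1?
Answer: 4101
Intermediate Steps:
r(m) = 2*m/(3 + m) (r(m) = (m + m)/(m + (3*1)*1) = (2*m)/(m + 3*1) = (2*m)/(m + 3) = (2*m)/(3 + m) = 2*m/(3 + m))
O(v, n) = n*v
51 + (54 + r(-2))*O(9, 9) = 51 + (54 + 2*(-2)/(3 - 2))*(9*9) = 51 + (54 + 2*(-2)/1)*81 = 51 + (54 + 2*(-2)*1)*81 = 51 + (54 - 4)*81 = 51 + 50*81 = 51 + 4050 = 4101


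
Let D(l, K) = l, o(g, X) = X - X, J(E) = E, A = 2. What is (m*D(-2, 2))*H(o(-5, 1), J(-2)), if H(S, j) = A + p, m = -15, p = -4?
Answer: -60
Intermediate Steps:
o(g, X) = 0
H(S, j) = -2 (H(S, j) = 2 - 4 = -2)
(m*D(-2, 2))*H(o(-5, 1), J(-2)) = -15*(-2)*(-2) = 30*(-2) = -60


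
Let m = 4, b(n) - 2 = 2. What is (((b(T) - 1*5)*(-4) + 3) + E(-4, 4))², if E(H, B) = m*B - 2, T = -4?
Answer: 441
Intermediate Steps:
b(n) = 4 (b(n) = 2 + 2 = 4)
E(H, B) = -2 + 4*B (E(H, B) = 4*B - 2 = -2 + 4*B)
(((b(T) - 1*5)*(-4) + 3) + E(-4, 4))² = (((4 - 1*5)*(-4) + 3) + (-2 + 4*4))² = (((4 - 5)*(-4) + 3) + (-2 + 16))² = ((-1*(-4) + 3) + 14)² = ((4 + 3) + 14)² = (7 + 14)² = 21² = 441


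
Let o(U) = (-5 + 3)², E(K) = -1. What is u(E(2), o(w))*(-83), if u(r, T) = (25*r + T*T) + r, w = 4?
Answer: 830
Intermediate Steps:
o(U) = 4 (o(U) = (-2)² = 4)
u(r, T) = T² + 26*r (u(r, T) = (25*r + T²) + r = (T² + 25*r) + r = T² + 26*r)
u(E(2), o(w))*(-83) = (4² + 26*(-1))*(-83) = (16 - 26)*(-83) = -10*(-83) = 830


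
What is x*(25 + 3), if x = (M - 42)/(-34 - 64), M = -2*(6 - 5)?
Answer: 88/7 ≈ 12.571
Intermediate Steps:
M = -2 (M = -2*1 = -2)
x = 22/49 (x = (-2 - 42)/(-34 - 64) = -44/(-98) = -44*(-1/98) = 22/49 ≈ 0.44898)
x*(25 + 3) = 22*(25 + 3)/49 = (22/49)*28 = 88/7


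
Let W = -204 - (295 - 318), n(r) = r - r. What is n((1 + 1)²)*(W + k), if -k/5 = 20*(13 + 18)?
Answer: 0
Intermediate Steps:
n(r) = 0
k = -3100 (k = -100*(13 + 18) = -100*31 = -5*620 = -3100)
W = -181 (W = -204 - 1*(-23) = -204 + 23 = -181)
n((1 + 1)²)*(W + k) = 0*(-181 - 3100) = 0*(-3281) = 0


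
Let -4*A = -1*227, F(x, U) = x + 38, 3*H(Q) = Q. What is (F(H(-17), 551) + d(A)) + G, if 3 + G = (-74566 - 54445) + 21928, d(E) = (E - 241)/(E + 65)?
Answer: -156407618/1461 ≈ -1.0706e+5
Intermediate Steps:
H(Q) = Q/3
F(x, U) = 38 + x
A = 227/4 (A = -(-1)*227/4 = -1/4*(-227) = 227/4 ≈ 56.750)
d(E) = (-241 + E)/(65 + E)
G = -107086 (G = -3 + ((-74566 - 54445) + 21928) = -3 + (-129011 + 21928) = -3 - 107083 = -107086)
(F(H(-17), 551) + d(A)) + G = ((38 + (1/3)*(-17)) + (-241 + 227/4)/(65 + 227/4)) - 107086 = ((38 - 17/3) - 737/4/(487/4)) - 107086 = (97/3 + (4/487)*(-737/4)) - 107086 = (97/3 - 737/487) - 107086 = 45028/1461 - 107086 = -156407618/1461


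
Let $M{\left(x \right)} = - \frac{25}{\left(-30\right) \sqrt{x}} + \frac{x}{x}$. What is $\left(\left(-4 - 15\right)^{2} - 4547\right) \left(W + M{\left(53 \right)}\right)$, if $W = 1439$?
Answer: $-6027840 - \frac{10465 \sqrt{53}}{159} \approx -6.0283 \cdot 10^{6}$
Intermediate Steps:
$M{\left(x \right)} = 1 + \frac{5}{6 \sqrt{x}}$ ($M{\left(x \right)} = - 25 \left(- \frac{1}{30 \sqrt{x}}\right) + 1 = \frac{5}{6 \sqrt{x}} + 1 = 1 + \frac{5}{6 \sqrt{x}}$)
$\left(\left(-4 - 15\right)^{2} - 4547\right) \left(W + M{\left(53 \right)}\right) = \left(\left(-4 - 15\right)^{2} - 4547\right) \left(1439 + \left(1 + \frac{5}{6 \sqrt{53}}\right)\right) = \left(\left(-19\right)^{2} - 4547\right) \left(1439 + \left(1 + \frac{5 \frac{\sqrt{53}}{53}}{6}\right)\right) = \left(361 - 4547\right) \left(1439 + \left(1 + \frac{5 \sqrt{53}}{318}\right)\right) = - 4186 \left(1440 + \frac{5 \sqrt{53}}{318}\right) = -6027840 - \frac{10465 \sqrt{53}}{159}$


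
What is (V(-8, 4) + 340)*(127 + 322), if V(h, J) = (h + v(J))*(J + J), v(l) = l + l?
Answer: 152660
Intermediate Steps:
v(l) = 2*l
V(h, J) = 2*J*(h + 2*J) (V(h, J) = (h + 2*J)*(J + J) = (h + 2*J)*(2*J) = 2*J*(h + 2*J))
(V(-8, 4) + 340)*(127 + 322) = (2*4*(-8 + 2*4) + 340)*(127 + 322) = (2*4*(-8 + 8) + 340)*449 = (2*4*0 + 340)*449 = (0 + 340)*449 = 340*449 = 152660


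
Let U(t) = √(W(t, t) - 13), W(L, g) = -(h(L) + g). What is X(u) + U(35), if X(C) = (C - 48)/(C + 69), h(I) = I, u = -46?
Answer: -94/23 + I*√83 ≈ -4.087 + 9.1104*I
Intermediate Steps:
W(L, g) = -L - g (W(L, g) = -(L + g) = -L - g)
U(t) = √(-13 - 2*t) (U(t) = √((-t - t) - 13) = √(-2*t - 13) = √(-13 - 2*t))
X(C) = (-48 + C)/(69 + C)
X(u) + U(35) = (-48 - 46)/(69 - 46) + √(-13 - 2*35) = -94/23 + √(-13 - 70) = (1/23)*(-94) + √(-83) = -94/23 + I*√83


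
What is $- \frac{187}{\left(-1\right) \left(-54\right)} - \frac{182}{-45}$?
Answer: $\frac{157}{270} \approx 0.58148$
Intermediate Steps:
$- \frac{187}{\left(-1\right) \left(-54\right)} - \frac{182}{-45} = - \frac{187}{54} - - \frac{182}{45} = \left(-187\right) \frac{1}{54} + \frac{182}{45} = - \frac{187}{54} + \frac{182}{45} = \frac{157}{270}$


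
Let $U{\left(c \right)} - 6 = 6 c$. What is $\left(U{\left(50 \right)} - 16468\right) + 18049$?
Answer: $1887$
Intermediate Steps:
$U{\left(c \right)} = 6 + 6 c$
$\left(U{\left(50 \right)} - 16468\right) + 18049 = \left(\left(6 + 6 \cdot 50\right) - 16468\right) + 18049 = \left(\left(6 + 300\right) - 16468\right) + 18049 = \left(306 - 16468\right) + 18049 = -16162 + 18049 = 1887$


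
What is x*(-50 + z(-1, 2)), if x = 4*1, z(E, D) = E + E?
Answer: -208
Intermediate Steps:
z(E, D) = 2*E
x = 4
x*(-50 + z(-1, 2)) = 4*(-50 + 2*(-1)) = 4*(-50 - 2) = 4*(-52) = -208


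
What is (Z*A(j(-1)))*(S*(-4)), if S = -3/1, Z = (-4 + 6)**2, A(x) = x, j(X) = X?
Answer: -48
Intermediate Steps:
Z = 4 (Z = 2**2 = 4)
S = -3 (S = -3*1 = -3)
(Z*A(j(-1)))*(S*(-4)) = (4*(-1))*(-3*(-4)) = -4*12 = -48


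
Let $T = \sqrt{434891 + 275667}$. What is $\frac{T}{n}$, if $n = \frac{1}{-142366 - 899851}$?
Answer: $- 1042217 \sqrt{710558} \approx -8.7853 \cdot 10^{8}$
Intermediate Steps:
$T = \sqrt{710558} \approx 842.95$
$n = - \frac{1}{1042217}$ ($n = \frac{1}{-1042217} = - \frac{1}{1042217} \approx -9.5949 \cdot 10^{-7}$)
$\frac{T}{n} = \frac{\sqrt{710558}}{- \frac{1}{1042217}} = \sqrt{710558} \left(-1042217\right) = - 1042217 \sqrt{710558}$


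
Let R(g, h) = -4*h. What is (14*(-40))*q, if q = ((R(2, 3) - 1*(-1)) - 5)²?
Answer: -143360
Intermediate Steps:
q = 256 (q = ((-4*3 - 1*(-1)) - 5)² = ((-12 + 1) - 5)² = (-11 - 5)² = (-16)² = 256)
(14*(-40))*q = (14*(-40))*256 = -560*256 = -143360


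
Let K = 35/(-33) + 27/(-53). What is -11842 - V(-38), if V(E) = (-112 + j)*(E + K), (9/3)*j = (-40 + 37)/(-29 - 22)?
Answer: -1451541446/89199 ≈ -16273.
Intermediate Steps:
K = -2746/1749 (K = 35*(-1/33) + 27*(-1/53) = -35/33 - 27/53 = -2746/1749 ≈ -1.5700)
j = 1/51 (j = ((-40 + 37)/(-29 - 22))/3 = (-3/(-51))/3 = (-3*(-1/51))/3 = (⅓)*(1/17) = 1/51 ≈ 0.019608)
V(E) = 15682406/89199 - 5711*E/51 (V(E) = (-112 + 1/51)*(E - 2746/1749) = -5711*(-2746/1749 + E)/51 = 15682406/89199 - 5711*E/51)
-11842 - V(-38) = -11842 - (15682406/89199 - 5711/51*(-38)) = -11842 - (15682406/89199 + 217018/51) = -11842 - 1*395246888/89199 = -11842 - 395246888/89199 = -1451541446/89199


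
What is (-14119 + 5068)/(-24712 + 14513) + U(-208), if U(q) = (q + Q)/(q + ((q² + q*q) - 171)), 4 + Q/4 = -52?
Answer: 3572943/4049003 ≈ 0.88243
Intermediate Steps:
Q = -224 (Q = -16 + 4*(-52) = -16 - 208 = -224)
U(q) = (-224 + q)/(-171 + q + 2*q²) (U(q) = (q - 224)/(q + ((q² + q*q) - 171)) = (-224 + q)/(q + ((q² + q²) - 171)) = (-224 + q)/(q + (2*q² - 171)) = (-224 + q)/(q + (-171 + 2*q²)) = (-224 + q)/(-171 + q + 2*q²))
(-14119 + 5068)/(-24712 + 14513) + U(-208) = (-14119 + 5068)/(-24712 + 14513) + (-224 - 208)/(-171 - 208 + 2*(-208)²) = -9051/(-10199) - 432/(-171 - 208 + 2*43264) = -9051*(-1/10199) - 432/(-171 - 208 + 86528) = 1293/1457 - 432/86149 = 3572943/4049003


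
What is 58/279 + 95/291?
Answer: 14461/27063 ≈ 0.53435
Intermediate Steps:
58/279 + 95/291 = 14461/27063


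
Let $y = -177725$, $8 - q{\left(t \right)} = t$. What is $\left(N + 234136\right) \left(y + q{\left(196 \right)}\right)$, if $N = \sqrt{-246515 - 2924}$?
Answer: $-41655838168 - 177913 i \sqrt{249439} \approx -4.1656 \cdot 10^{10} - 8.8857 \cdot 10^{7} i$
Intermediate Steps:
$q{\left(t \right)} = 8 - t$
$N = i \sqrt{249439}$ ($N = \sqrt{-249439} = i \sqrt{249439} \approx 499.44 i$)
$\left(N + 234136\right) \left(y + q{\left(196 \right)}\right) = \left(i \sqrt{249439} + 234136\right) \left(-177725 + \left(8 - 196\right)\right) = \left(234136 + i \sqrt{249439}\right) \left(-177725 + \left(8 - 196\right)\right) = \left(234136 + i \sqrt{249439}\right) \left(-177725 - 188\right) = \left(234136 + i \sqrt{249439}\right) \left(-177913\right) = -41655838168 - 177913 i \sqrt{249439}$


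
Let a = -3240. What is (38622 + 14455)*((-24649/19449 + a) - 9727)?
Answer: -13387072023064/19449 ≈ -6.8832e+8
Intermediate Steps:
(38622 + 14455)*((-24649/19449 + a) - 9727) = (38622 + 14455)*((-24649/19449 - 3240) - 9727) = 53077*((-24649*1/19449 - 3240) - 9727) = 53077*((-24649/19449 - 3240) - 9727) = 53077*(-63039409/19449 - 9727) = 53077*(-252219832/19449) = -13387072023064/19449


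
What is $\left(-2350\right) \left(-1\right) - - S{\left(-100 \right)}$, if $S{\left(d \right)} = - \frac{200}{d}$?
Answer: $2352$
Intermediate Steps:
$\left(-2350\right) \left(-1\right) - - S{\left(-100 \right)} = \left(-2350\right) \left(-1\right) - - \frac{-200}{-100} = 2350 - - \frac{\left(-200\right) \left(-1\right)}{100} = 2350 - \left(-1\right) 2 = 2350 - -2 = 2350 + 2 = 2352$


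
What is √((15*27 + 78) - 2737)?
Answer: 7*I*√46 ≈ 47.476*I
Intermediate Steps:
√((15*27 + 78) - 2737) = √((405 + 78) - 2737) = √(483 - 2737) = √(-2254) = 7*I*√46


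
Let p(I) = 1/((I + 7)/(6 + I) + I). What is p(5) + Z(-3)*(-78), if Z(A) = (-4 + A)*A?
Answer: -109735/67 ≈ -1637.8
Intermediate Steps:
Z(A) = A*(-4 + A)
p(I) = 1/(I + (7 + I)/(6 + I)) (p(I) = 1/((7 + I)/(6 + I) + I) = 1/(I + (7 + I)/(6 + I)))
p(5) + Z(-3)*(-78) = (6 + 5)/(7 + 5² + 7*5) - 3*(-4 - 3)*(-78) = 11/(7 + 25 + 35) - 3*(-7)*(-78) = 11/67 + 21*(-78) = (1/67)*11 - 1638 = 11/67 - 1638 = -109735/67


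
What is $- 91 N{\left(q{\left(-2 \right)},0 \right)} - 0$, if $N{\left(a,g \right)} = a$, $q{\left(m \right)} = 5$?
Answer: $-455$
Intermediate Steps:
$- 91 N{\left(q{\left(-2 \right)},0 \right)} - 0 = \left(-91\right) 5 - 0 = -455 + 0 = -455$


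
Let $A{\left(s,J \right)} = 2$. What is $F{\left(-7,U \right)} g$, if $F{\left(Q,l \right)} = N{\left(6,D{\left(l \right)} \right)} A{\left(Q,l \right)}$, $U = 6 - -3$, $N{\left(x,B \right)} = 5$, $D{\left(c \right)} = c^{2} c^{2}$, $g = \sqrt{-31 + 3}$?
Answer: $20 i \sqrt{7} \approx 52.915 i$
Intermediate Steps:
$g = 2 i \sqrt{7}$ ($g = \sqrt{-28} = 2 i \sqrt{7} \approx 5.2915 i$)
$D{\left(c \right)} = c^{4}$
$U = 9$ ($U = 6 + 3 = 9$)
$F{\left(Q,l \right)} = 10$ ($F{\left(Q,l \right)} = 5 \cdot 2 = 10$)
$F{\left(-7,U \right)} g = 10 \cdot 2 i \sqrt{7} = 20 i \sqrt{7}$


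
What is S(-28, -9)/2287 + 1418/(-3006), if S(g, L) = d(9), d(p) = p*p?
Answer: -1499740/3437361 ≈ -0.43631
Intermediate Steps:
d(p) = p²
S(g, L) = 81 (S(g, L) = 9² = 81)
S(-28, -9)/2287 + 1418/(-3006) = 81/2287 + 1418/(-3006) = 81*(1/2287) + 1418*(-1/3006) = 81/2287 - 709/1503 = -1499740/3437361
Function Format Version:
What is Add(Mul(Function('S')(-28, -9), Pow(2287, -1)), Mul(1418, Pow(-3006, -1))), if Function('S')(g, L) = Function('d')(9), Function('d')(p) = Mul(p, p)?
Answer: Rational(-1499740, 3437361) ≈ -0.43631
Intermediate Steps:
Function('d')(p) = Pow(p, 2)
Function('S')(g, L) = 81 (Function('S')(g, L) = Pow(9, 2) = 81)
Add(Mul(Function('S')(-28, -9), Pow(2287, -1)), Mul(1418, Pow(-3006, -1))) = Add(Mul(81, Pow(2287, -1)), Mul(1418, Pow(-3006, -1))) = Add(Mul(81, Rational(1, 2287)), Mul(1418, Rational(-1, 3006))) = Add(Rational(81, 2287), Rational(-709, 1503)) = Rational(-1499740, 3437361)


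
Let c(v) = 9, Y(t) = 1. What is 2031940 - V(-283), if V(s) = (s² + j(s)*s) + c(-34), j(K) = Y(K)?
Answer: 1952125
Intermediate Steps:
j(K) = 1
V(s) = 9 + s + s² (V(s) = (s² + 1*s) + 9 = (s² + s) + 9 = (s + s²) + 9 = 9 + s + s²)
2031940 - V(-283) = 2031940 - (9 - 283 + (-283)²) = 2031940 - (9 - 283 + 80089) = 2031940 - 1*79815 = 2031940 - 79815 = 1952125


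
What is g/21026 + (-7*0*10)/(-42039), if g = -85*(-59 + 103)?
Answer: -1870/10513 ≈ -0.17788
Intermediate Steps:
g = -3740 (g = -85*44 = -3740)
g/21026 + (-7*0*10)/(-42039) = -3740/21026 + (-7*0*10)/(-42039) = -3740*1/21026 + (0*10)*(-1/42039) = -1870/10513 + 0*(-1/42039) = -1870/10513 + 0 = -1870/10513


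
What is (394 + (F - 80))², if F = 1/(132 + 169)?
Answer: 8933085225/90601 ≈ 98598.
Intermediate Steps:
F = 1/301 ≈ 0.0033223
(394 + (F - 80))² = (394 + (1/301 - 80))² = (394 - 24079/301)² = (94515/301)² = 8933085225/90601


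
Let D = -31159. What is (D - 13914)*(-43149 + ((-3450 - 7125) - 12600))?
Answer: 2989421652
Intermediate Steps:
(D - 13914)*(-43149 + ((-3450 - 7125) - 12600)) = (-31159 - 13914)*(-43149 + ((-3450 - 7125) - 12600)) = -45073*(-43149 + (-10575 - 12600)) = -45073*(-43149 - 23175) = -45073*(-66324) = 2989421652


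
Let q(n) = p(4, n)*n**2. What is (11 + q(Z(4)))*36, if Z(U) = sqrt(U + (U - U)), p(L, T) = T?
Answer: 684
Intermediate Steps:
Z(U) = sqrt(U) (Z(U) = sqrt(U + 0) = sqrt(U))
q(n) = n**3 (q(n) = n*n**2 = n**3)
(11 + q(Z(4)))*36 = (11 + (sqrt(4))**3)*36 = (11 + 2**3)*36 = (11 + 8)*36 = 19*36 = 684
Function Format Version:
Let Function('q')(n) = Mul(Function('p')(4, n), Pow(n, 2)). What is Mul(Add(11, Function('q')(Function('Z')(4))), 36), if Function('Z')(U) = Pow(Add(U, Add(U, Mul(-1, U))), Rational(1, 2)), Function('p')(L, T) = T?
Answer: 684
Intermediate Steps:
Function('Z')(U) = Pow(U, Rational(1, 2)) (Function('Z')(U) = Pow(Add(U, 0), Rational(1, 2)) = Pow(U, Rational(1, 2)))
Function('q')(n) = Pow(n, 3) (Function('q')(n) = Mul(n, Pow(n, 2)) = Pow(n, 3))
Mul(Add(11, Function('q')(Function('Z')(4))), 36) = Mul(Add(11, Pow(Pow(4, Rational(1, 2)), 3)), 36) = Mul(Add(11, Pow(2, 3)), 36) = Mul(Add(11, 8), 36) = Mul(19, 36) = 684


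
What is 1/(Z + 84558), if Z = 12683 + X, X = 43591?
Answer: 1/140832 ≈ 7.1007e-6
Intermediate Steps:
Z = 56274 (Z = 12683 + 43591 = 56274)
1/(Z + 84558) = 1/(56274 + 84558) = 1/140832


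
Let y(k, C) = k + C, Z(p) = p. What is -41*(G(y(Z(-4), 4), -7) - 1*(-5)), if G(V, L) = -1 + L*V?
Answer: -164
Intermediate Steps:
y(k, C) = C + k
-41*(G(y(Z(-4), 4), -7) - 1*(-5)) = -41*((-1 - 7*(4 - 4)) - 1*(-5)) = -41*((-1 - 7*0) + 5) = -41*((-1 + 0) + 5) = -41*(-1 + 5) = -41*4 = -164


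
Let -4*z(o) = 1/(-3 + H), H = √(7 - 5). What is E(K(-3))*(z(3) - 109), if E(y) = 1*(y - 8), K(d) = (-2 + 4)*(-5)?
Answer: 27441/14 - 9*√2/14 ≈ 1959.2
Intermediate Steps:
H = √2 ≈ 1.4142
K(d) = -10 (K(d) = 2*(-5) = -10)
z(o) = -1/(4*(-3 + √2))
E(y) = -8 + y (E(y) = 1*(-8 + y) = -8 + y)
E(K(-3))*(z(3) - 109) = (-8 - 10)*((3/28 + √2/28) - 109) = -18*(-3049/28 + √2/28) = 27441/14 - 9*√2/14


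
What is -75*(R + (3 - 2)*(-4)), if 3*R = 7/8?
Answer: 2225/8 ≈ 278.13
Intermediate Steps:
R = 7/24 (R = (7/8)/3 = (7*(⅛))/3 = (⅓)*(7/8) = 7/24 ≈ 0.29167)
-75*(R + (3 - 2)*(-4)) = -75*(7/24 + (3 - 2)*(-4)) = -75*(7/24 + 1*(-4)) = -75*(7/24 - 4) = -75*(-89/24) = 2225/8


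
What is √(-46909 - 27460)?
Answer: I*√74369 ≈ 272.71*I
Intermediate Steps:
√(-46909 - 27460) = √(-74369) = I*√74369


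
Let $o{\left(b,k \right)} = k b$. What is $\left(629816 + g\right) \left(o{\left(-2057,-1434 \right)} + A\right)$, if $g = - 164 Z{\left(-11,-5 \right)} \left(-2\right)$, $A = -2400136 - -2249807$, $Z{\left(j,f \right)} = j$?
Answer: $1753012311072$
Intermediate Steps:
$o{\left(b,k \right)} = b k$
$A = -150329$ ($A = -2400136 + 2249807 = -150329$)
$g = -3608$ ($g = \left(-164\right) \left(-11\right) \left(-2\right) = 1804 \left(-2\right) = -3608$)
$\left(629816 + g\right) \left(o{\left(-2057,-1434 \right)} + A\right) = \left(629816 - 3608\right) \left(\left(-2057\right) \left(-1434\right) - 150329\right) = 626208 \left(2949738 - 150329\right) = 626208 \cdot 2799409 = 1753012311072$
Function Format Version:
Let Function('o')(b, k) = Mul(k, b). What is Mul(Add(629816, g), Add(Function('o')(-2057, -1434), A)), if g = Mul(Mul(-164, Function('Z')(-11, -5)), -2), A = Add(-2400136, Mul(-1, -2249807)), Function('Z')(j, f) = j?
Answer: 1753012311072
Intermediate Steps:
Function('o')(b, k) = Mul(b, k)
A = -150329 (A = Add(-2400136, 2249807) = -150329)
g = -3608 (g = Mul(Mul(-164, -11), -2) = Mul(1804, -2) = -3608)
Mul(Add(629816, g), Add(Function('o')(-2057, -1434), A)) = Mul(Add(629816, -3608), Add(Mul(-2057, -1434), -150329)) = Mul(626208, Add(2949738, -150329)) = Mul(626208, 2799409) = 1753012311072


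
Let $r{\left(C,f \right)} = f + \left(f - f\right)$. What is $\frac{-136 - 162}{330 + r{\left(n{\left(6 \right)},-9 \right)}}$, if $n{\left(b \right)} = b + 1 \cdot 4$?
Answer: $- \frac{298}{321} \approx -0.92835$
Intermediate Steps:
$n{\left(b \right)} = 4 + b$ ($n{\left(b \right)} = b + 4 = 4 + b$)
$r{\left(C,f \right)} = f$ ($r{\left(C,f \right)} = f + 0 = f$)
$\frac{-136 - 162}{330 + r{\left(n{\left(6 \right)},-9 \right)}} = \frac{-136 - 162}{330 - 9} = - \frac{298}{321}$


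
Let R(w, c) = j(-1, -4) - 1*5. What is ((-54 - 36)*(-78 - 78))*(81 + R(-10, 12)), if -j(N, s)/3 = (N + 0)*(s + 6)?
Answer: 1151280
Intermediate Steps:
j(N, s) = -3*N*(6 + s) (j(N, s) = -3*(N + 0)*(s + 6) = -3*N*(6 + s))
R(w, c) = 1 (R(w, c) = -3*(-1)*(6 - 4) - 1*5 = -3*(-1)*2 - 5 = 6 - 5 = 1)
((-54 - 36)*(-78 - 78))*(81 + R(-10, 12)) = ((-54 - 36)*(-78 - 78))*(81 + 1) = -90*(-156)*82 = 14040*82 = 1151280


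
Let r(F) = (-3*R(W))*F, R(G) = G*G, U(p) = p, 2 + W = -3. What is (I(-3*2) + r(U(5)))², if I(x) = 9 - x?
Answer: 129600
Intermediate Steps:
W = -5 (W = -2 - 3 = -5)
R(G) = G²
r(F) = -75*F (r(F) = (-3*(-5)²)*F = (-3*25)*F = -75*F)
(I(-3*2) + r(U(5)))² = ((9 - (-3)*2) - 75*5)² = ((9 - 1*(-6)) - 375)² = ((9 + 6) - 375)² = (15 - 375)² = (-360)² = 129600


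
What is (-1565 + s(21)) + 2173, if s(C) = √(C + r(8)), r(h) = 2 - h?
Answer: 608 + √15 ≈ 611.87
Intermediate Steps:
s(C) = √(-6 + C) (s(C) = √(C + (2 - 1*8)) = √(C + (2 - 8)) = √(C - 6) = √(-6 + C))
(-1565 + s(21)) + 2173 = (-1565 + √(-6 + 21)) + 2173 = (-1565 + √15) + 2173 = 608 + √15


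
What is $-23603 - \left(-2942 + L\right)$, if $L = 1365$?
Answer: $-22026$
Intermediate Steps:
$-23603 - \left(-2942 + L\right) = -23603 - \left(-2942 + 1365\right) = -23603 - -1577 = -23603 + 1577 = -22026$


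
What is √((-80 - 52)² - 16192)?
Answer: 4*√77 ≈ 35.100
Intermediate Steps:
√((-80 - 52)² - 16192) = √((-132)² - 16192) = √(17424 - 16192) = √1232 = 4*√77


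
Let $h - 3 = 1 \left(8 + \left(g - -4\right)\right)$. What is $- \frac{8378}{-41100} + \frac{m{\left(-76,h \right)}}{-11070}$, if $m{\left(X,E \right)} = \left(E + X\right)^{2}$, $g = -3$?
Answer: $- \frac{1260019}{7582950} \approx -0.16616$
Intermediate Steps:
$h = 12$ ($h = 3 + 1 \left(8 - -1\right) = 3 + 1 \left(8 + \left(-3 + 4\right)\right) = 3 + 1 \left(8 + 1\right) = 3 + 1 \cdot 9 = 3 + 9 = 12$)
$- \frac{8378}{-41100} + \frac{m{\left(-76,h \right)}}{-11070} = - \frac{8378}{-41100} + \frac{\left(12 - 76\right)^{2}}{-11070} = \left(-8378\right) \left(- \frac{1}{41100}\right) + \left(-64\right)^{2} \left(- \frac{1}{11070}\right) = \frac{4189}{20550} + 4096 \left(- \frac{1}{11070}\right) = \frac{4189}{20550} - \frac{2048}{5535} = - \frac{1260019}{7582950}$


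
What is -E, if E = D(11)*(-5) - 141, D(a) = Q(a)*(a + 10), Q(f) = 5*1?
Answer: 666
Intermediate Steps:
Q(f) = 5
D(a) = 50 + 5*a (D(a) = 5*(a + 10) = 5*(10 + a) = 50 + 5*a)
E = -666 (E = (50 + 5*11)*(-5) - 141 = (50 + 55)*(-5) - 141 = 105*(-5) - 141 = -525 - 141 = -666)
-E = -1*(-666) = 666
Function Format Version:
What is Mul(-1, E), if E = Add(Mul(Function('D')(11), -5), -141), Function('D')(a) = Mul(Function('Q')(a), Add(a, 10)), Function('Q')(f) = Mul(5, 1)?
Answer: 666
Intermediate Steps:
Function('Q')(f) = 5
Function('D')(a) = Add(50, Mul(5, a)) (Function('D')(a) = Mul(5, Add(a, 10)) = Mul(5, Add(10, a)) = Add(50, Mul(5, a)))
E = -666 (E = Add(Mul(Add(50, Mul(5, 11)), -5), -141) = Add(Mul(Add(50, 55), -5), -141) = Add(Mul(105, -5), -141) = Add(-525, -141) = -666)
Mul(-1, E) = Mul(-1, -666) = 666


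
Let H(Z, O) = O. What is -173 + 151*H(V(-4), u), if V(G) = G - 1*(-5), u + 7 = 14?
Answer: 884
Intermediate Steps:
u = 7 (u = -7 + 14 = 7)
V(G) = 5 + G (V(G) = G + 5 = 5 + G)
-173 + 151*H(V(-4), u) = -173 + 151*7 = -173 + 1057 = 884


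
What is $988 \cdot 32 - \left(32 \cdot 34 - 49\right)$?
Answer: $30577$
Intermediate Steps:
$988 \cdot 32 - \left(32 \cdot 34 - 49\right) = 31616 - \left(1088 - 49\right) = 31616 - 1039 = 30577$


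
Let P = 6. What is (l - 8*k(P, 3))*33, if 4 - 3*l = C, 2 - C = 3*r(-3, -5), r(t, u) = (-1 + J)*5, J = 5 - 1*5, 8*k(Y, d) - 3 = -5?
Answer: -77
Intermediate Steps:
k(Y, d) = -¼ (k(Y, d) = 3/8 + (⅛)*(-5) = 3/8 - 5/8 = -¼)
J = 0 (J = 5 - 5 = 0)
r(t, u) = -5 (r(t, u) = (-1 + 0)*5 = -1*5 = -5)
C = 17 (C = 2 - 3*(-5) = 2 - 1*(-15) = 2 + 15 = 17)
l = -13/3 (l = 4/3 - ⅓*17 = 4/3 - 17/3 = -13/3 ≈ -4.3333)
(l - 8*k(P, 3))*33 = (-13/3 - 8*(-¼))*33 = (-13/3 + 2)*33 = -7/3*33 = -77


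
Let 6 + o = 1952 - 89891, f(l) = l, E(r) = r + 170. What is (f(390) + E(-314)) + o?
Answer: -87699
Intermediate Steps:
E(r) = 170 + r
o = -87945 (o = -6 + (1952 - 89891) = -6 - 87939 = -87945)
(f(390) + E(-314)) + o = (390 + (170 - 314)) - 87945 = (390 - 144) - 87945 = 246 - 87945 = -87699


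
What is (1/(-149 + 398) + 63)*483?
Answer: 2525768/83 ≈ 30431.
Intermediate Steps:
(1/(-149 + 398) + 63)*483 = (1/249 + 63)*483 = (15688/249)*483 = 2525768/83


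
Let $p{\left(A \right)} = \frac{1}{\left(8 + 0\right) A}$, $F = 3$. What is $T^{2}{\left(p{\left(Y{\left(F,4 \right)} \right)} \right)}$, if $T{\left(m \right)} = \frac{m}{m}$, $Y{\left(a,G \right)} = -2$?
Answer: $1$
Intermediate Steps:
$p{\left(A \right)} = \frac{1}{8 A}$
$T{\left(m \right)} = 1$
$T^{2}{\left(p{\left(Y{\left(F,4 \right)} \right)} \right)} = 1^{2} = 1$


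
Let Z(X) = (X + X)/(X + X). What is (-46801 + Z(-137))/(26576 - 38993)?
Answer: 15600/4139 ≈ 3.7690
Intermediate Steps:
Z(X) = 1 (Z(X) = (2*X)/((2*X)) = (2*X)*(1/(2*X)) = 1)
(-46801 + Z(-137))/(26576 - 38993) = (-46801 + 1)/(26576 - 38993) = -46800/(-12417) = -46800*(-1/12417) = 15600/4139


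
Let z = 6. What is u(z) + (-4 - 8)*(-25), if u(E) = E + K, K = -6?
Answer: 300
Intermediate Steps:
u(E) = -6 + E (u(E) = E - 6 = -6 + E)
u(z) + (-4 - 8)*(-25) = (-6 + 6) + (-4 - 8)*(-25) = 0 - 12*(-25) = 0 + 300 = 300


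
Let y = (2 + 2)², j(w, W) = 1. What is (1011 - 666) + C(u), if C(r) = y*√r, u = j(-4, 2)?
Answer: 361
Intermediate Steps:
u = 1
y = 16 (y = 4² = 16)
C(r) = 16*√r
(1011 - 666) + C(u) = (1011 - 666) + 16*√1 = 345 + 16*1 = 345 + 16 = 361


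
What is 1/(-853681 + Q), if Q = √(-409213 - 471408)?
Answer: -853681/728772130382 - I*√880621/728772130382 ≈ -1.1714e-6 - 1.2877e-9*I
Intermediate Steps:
Q = I*√880621 (Q = √(-880621) = I*√880621 ≈ 938.41*I)
1/(-853681 + Q) = 1/(-853681 + I*√880621)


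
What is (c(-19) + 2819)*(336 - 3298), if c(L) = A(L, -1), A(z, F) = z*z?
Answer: -9419160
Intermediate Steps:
A(z, F) = z²
c(L) = L²
(c(-19) + 2819)*(336 - 3298) = ((-19)² + 2819)*(336 - 3298) = (361 + 2819)*(-2962) = 3180*(-2962) = -9419160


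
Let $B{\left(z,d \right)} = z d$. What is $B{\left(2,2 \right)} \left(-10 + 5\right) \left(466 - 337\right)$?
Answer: $-2580$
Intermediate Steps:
$B{\left(z,d \right)} = d z$
$B{\left(2,2 \right)} \left(-10 + 5\right) \left(466 - 337\right) = 2 \cdot 2 \left(-10 + 5\right) \left(466 - 337\right) = 4 \left(-5\right) 129 = \left(-20\right) 129 = -2580$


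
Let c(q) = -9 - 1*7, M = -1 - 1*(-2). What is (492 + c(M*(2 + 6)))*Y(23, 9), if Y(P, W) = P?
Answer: 10948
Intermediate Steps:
M = 1 (M = -1 + 2 = 1)
c(q) = -16 (c(q) = -9 - 7 = -16)
(492 + c(M*(2 + 6)))*Y(23, 9) = (492 - 16)*23 = 476*23 = 10948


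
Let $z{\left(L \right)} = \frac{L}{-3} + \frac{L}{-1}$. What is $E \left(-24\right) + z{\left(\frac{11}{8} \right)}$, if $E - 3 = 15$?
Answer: $- \frac{2603}{6} \approx -433.83$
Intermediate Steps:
$E = 18$ ($E = 3 + 15 = 18$)
$z{\left(L \right)} = - \frac{4 L}{3}$ ($z{\left(L \right)} = L \left(- \frac{1}{3}\right) + L \left(-1\right) = - \frac{L}{3} - L = - \frac{4 L}{3}$)
$E \left(-24\right) + z{\left(\frac{11}{8} \right)} = 18 \left(-24\right) - \frac{4 \cdot \frac{11}{8}}{3} = -432 - \frac{4 \cdot 11 \cdot \frac{1}{8}}{3} = -432 - \frac{11}{6} = - \frac{2603}{6}$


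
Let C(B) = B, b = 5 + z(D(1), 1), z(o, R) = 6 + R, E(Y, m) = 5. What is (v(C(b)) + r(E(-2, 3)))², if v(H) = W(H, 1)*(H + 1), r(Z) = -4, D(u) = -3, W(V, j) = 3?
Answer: 1225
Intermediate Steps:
b = 12 (b = 5 + (6 + 1) = 5 + 7 = 12)
v(H) = 3 + 3*H (v(H) = 3*(H + 1) = 3*(1 + H) = 3 + 3*H)
(v(C(b)) + r(E(-2, 3)))² = ((3 + 3*12) - 4)² = ((3 + 36) - 4)² = (39 - 4)² = 35² = 1225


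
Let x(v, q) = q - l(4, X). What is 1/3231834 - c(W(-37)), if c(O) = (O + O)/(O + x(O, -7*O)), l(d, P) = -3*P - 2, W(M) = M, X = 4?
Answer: 29894494/95339103 ≈ 0.31356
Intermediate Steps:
l(d, P) = -2 - 3*P
x(v, q) = 14 + q (x(v, q) = q - (-2 - 3*4) = q - (-2 - 12) = q - 1*(-14) = q + 14 = 14 + q)
c(O) = 2*O/(14 - 6*O) (c(O) = (O + O)/(O + (14 - 7*O)) = (2*O)/(14 - 6*O) = 2*O/(14 - 6*O))
1/3231834 - c(W(-37)) = 1/3231834 - (-1)*(-37)/(-7 + 3*(-37)) = 1/3231834 - (-1)*(-37)/(-7 - 111) = 1/3231834 - (-1)*(-37)/(-118) = 1/3231834 - (-1)*(-37)*(-1)/118 = 1/3231834 - 1*(-37/118) = 1/3231834 + 37/118 = 29894494/95339103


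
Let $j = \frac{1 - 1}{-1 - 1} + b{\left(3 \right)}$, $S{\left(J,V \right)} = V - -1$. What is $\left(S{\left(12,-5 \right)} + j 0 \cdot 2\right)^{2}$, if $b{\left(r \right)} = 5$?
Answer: $16$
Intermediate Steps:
$S{\left(J,V \right)} = 1 + V$ ($S{\left(J,V \right)} = V + 1 = 1 + V$)
$j = 5$ ($j = \frac{1 - 1}{-1 - 1} + 5 = \frac{0}{-2} + 5 = 0 \left(- \frac{1}{2}\right) + 5 = 0 + 5 = 5$)
$\left(S{\left(12,-5 \right)} + j 0 \cdot 2\right)^{2} = \left(\left(1 - 5\right) + 5 \cdot 0 \cdot 2\right)^{2} = \left(-4 + 0 \cdot 2\right)^{2} = \left(-4 + 0\right)^{2} = \left(-4\right)^{2} = 16$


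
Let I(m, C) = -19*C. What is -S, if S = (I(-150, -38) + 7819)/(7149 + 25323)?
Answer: -949/3608 ≈ -0.26303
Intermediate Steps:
S = 949/3608 (S = (-19*(-38) + 7819)/(7149 + 25323) = (722 + 7819)/32472 = 8541*(1/32472) = 949/3608 ≈ 0.26303)
-S = -1*949/3608 = -949/3608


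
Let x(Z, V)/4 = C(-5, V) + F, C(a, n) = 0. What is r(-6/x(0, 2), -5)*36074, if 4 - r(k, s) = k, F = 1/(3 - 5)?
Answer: 36074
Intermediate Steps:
F = -1/2 (F = 1/(-2) = -1/2 ≈ -0.50000)
x(Z, V) = -2 (x(Z, V) = 4*(0 - 1/2) = 4*(-1/2) = -2)
r(k, s) = 4 - k
r(-6/x(0, 2), -5)*36074 = (4 - (-6)/(-2))*36074 = (4 - (-6)*(-1)/2)*36074 = (4 - 1*3)*36074 = (4 - 3)*36074 = 1*36074 = 36074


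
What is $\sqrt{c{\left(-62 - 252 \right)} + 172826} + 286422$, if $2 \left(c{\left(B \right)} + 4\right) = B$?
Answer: $286422 + 3 \sqrt{19185} \approx 2.8684 \cdot 10^{5}$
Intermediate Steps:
$c{\left(B \right)} = -4 + \frac{B}{2}$
$\sqrt{c{\left(-62 - 252 \right)} + 172826} + 286422 = \sqrt{\left(-4 + \frac{-62 - 252}{2}\right) + 172826} + 286422 = \sqrt{\left(-4 + \frac{1}{2} \left(-314\right)\right) + 172826} + 286422 = \sqrt{\left(-4 - 157\right) + 172826} + 286422 = \sqrt{-161 + 172826} + 286422 = \sqrt{172665} + 286422 = 3 \sqrt{19185} + 286422 = 286422 + 3 \sqrt{19185}$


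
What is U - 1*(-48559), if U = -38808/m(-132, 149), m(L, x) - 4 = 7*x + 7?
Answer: 25571189/527 ≈ 48522.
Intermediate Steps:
m(L, x) = 11 + 7*x (m(L, x) = 4 + (7*x + 7) = 4 + (7 + 7*x) = 11 + 7*x)
U = -19404/527 (U = -38808/(11 + 7*149) = -38808/(11 + 1043) = -38808/1054 = -38808*1/1054 = -19404/527 ≈ -36.820)
U - 1*(-48559) = -19404/527 - 1*(-48559) = -19404/527 + 48559 = 25571189/527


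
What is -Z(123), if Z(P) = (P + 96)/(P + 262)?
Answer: -219/385 ≈ -0.56883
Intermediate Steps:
Z(P) = (96 + P)/(262 + P)
-Z(123) = -(96 + 123)/(262 + 123) = -219/385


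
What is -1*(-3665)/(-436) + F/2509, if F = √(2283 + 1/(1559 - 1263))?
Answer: -3665/436 + √50006906/371332 ≈ -8.3869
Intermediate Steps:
F = √50006906/148 (F = √(2283 + 1/296) = √(675769/296) = √50006906/148 ≈ 47.781)
-1*(-3665)/(-436) + F/2509 = -1*(-3665)/(-436) + (√50006906/148)/2509 = 3665*(-1/436) + (√50006906/148)*(1/2509) = -3665/436 + √50006906/371332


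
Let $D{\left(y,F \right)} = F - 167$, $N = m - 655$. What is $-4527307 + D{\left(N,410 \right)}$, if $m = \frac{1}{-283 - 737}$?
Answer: $-4527064$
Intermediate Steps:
$m = - \frac{1}{1020}$ ($m = \frac{1}{-1020} = - \frac{1}{1020} \approx -0.00098039$)
$N = - \frac{668101}{1020}$ ($N = - \frac{1}{1020} - 655 = - \frac{668101}{1020} \approx -655.0$)
$D{\left(y,F \right)} = -167 + F$
$-4527307 + D{\left(N,410 \right)} = -4527307 + \left(-167 + 410\right) = -4527307 + 243 = -4527064$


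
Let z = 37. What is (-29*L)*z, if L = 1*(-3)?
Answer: 3219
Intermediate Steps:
L = -3
(-29*L)*z = -29*(-3)*37 = 87*37 = 3219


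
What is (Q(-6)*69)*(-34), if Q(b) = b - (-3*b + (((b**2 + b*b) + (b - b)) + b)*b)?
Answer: -872712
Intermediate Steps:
Q(b) = 4*b - b*(b + 2*b**2) (Q(b) = b - (-3*b + (((b**2 + b**2) + 0) + b)*b) = b - (-3*b + ((2*b**2 + 0) + b)*b) = b - (-3*b + (2*b**2 + b)*b) = b - (-3*b + (b + 2*b**2)*b) = b - (-3*b + b*(b + 2*b**2)) = b + (3*b - b*(b + 2*b**2)) = 4*b - b*(b + 2*b**2))
(Q(-6)*69)*(-34) = (-6*(4 - 1*(-6) - 2*(-6)**2)*69)*(-34) = (-6*(4 + 6 - 2*36)*69)*(-34) = (-6*(4 + 6 - 72)*69)*(-34) = (-6*(-62)*69)*(-34) = (372*69)*(-34) = 25668*(-34) = -872712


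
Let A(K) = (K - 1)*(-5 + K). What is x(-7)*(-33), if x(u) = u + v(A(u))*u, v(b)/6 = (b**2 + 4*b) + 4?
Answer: 13311375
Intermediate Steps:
A(K) = (-1 + K)*(-5 + K)
v(b) = 24 + 6*b**2 + 24*b (v(b) = 6*((b**2 + 4*b) + 4) = 6*(4 + b**2 + 4*b) = 24 + 6*b**2 + 24*b)
x(u) = u + u*(144 - 144*u + 6*(5 + u**2 - 6*u)**2 + 24*u**2) (x(u) = u + (24 + 6*(5 + u**2 - 6*u)**2 + 24*(5 + u**2 - 6*u))*u = u + (24 + 6*(5 + u**2 - 6*u)**2 + (120 - 144*u + 24*u**2))*u = u + (144 - 144*u + 6*(5 + u**2 - 6*u)**2 + 24*u**2)*u = u + u*(144 - 144*u + 6*(5 + u**2 - 6*u)**2 + 24*u**2))
x(-7)*(-33) = -7*(295 - 504*(-7) - 72*(-7)**3 + 6*(-7)**4 + 300*(-7)**2)*(-33) = -7*(295 + 3528 - 72*(-343) + 6*2401 + 300*49)*(-33) = -7*(295 + 3528 + 24696 + 14406 + 14700)*(-33) = -7*57625*(-33) = -403375*(-33) = 13311375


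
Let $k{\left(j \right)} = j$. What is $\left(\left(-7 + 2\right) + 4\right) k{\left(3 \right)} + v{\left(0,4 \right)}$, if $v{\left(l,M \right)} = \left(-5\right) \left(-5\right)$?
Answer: $22$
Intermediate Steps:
$v{\left(l,M \right)} = 25$
$\left(\left(-7 + 2\right) + 4\right) k{\left(3 \right)} + v{\left(0,4 \right)} = \left(\left(-7 + 2\right) + 4\right) 3 + 25 = \left(-5 + 4\right) 3 + 25 = \left(-1\right) 3 + 25 = -3 + 25 = 22$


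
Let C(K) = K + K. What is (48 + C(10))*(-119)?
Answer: -8092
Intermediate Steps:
C(K) = 2*K
(48 + C(10))*(-119) = (48 + 2*10)*(-119) = (48 + 20)*(-119) = 68*(-119) = -8092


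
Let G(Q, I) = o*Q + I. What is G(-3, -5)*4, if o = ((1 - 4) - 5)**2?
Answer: -788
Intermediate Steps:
o = 64 (o = (-3 - 5)**2 = (-8)**2 = 64)
G(Q, I) = I + 64*Q (G(Q, I) = 64*Q + I = I + 64*Q)
G(-3, -5)*4 = (-5 + 64*(-3))*4 = (-5 - 192)*4 = -197*4 = -788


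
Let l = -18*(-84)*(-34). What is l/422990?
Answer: -25704/211495 ≈ -0.12153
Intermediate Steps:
l = -51408 (l = 1512*(-34) = -51408)
l/422990 = -51408/422990 = -51408*1/422990 = -25704/211495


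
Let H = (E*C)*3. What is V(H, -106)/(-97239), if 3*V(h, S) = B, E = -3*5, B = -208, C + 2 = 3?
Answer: 208/291717 ≈ 0.00071302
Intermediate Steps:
C = 1 (C = -2 + 3 = 1)
E = -15
H = -45 (H = -15*1*3 = -15*3 = -45)
V(h, S) = -208/3 (V(h, S) = (1/3)*(-208) = -208/3)
V(H, -106)/(-97239) = -208/3/(-97239) = -208/3*(-1/97239) = 208/291717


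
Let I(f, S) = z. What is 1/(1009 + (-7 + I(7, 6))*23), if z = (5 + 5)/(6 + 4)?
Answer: 1/871 ≈ 0.0011481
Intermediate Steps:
z = 1 (z = 10/10 = 10*(⅒) = 1)
I(f, S) = 1
1/(1009 + (-7 + I(7, 6))*23) = 1/(1009 + (-7 + 1)*23) = 1/(1009 - 6*23) = 1/(1009 - 138) = 1/871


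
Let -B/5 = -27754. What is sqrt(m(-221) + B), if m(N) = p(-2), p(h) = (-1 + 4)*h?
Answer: 2*sqrt(34691) ≈ 372.51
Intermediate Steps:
B = 138770 (B = -5*(-27754) = 138770)
p(h) = 3*h
m(N) = -6 (m(N) = 3*(-2) = -6)
sqrt(m(-221) + B) = sqrt(-6 + 138770) = sqrt(138764) = 2*sqrt(34691)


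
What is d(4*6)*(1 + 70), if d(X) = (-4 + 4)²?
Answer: 0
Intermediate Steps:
d(X) = 0 (d(X) = 0² = 0)
d(4*6)*(1 + 70) = 0*(1 + 70) = 0*71 = 0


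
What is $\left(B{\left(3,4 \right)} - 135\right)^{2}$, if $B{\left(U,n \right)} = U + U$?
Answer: $16641$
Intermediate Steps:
$B{\left(U,n \right)} = 2 U$
$\left(B{\left(3,4 \right)} - 135\right)^{2} = \left(2 \cdot 3 - 135\right)^{2} = \left(6 - 135\right)^{2} = \left(-129\right)^{2} = 16641$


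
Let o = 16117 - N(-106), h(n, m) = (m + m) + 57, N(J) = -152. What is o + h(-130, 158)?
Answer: 16642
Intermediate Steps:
h(n, m) = 57 + 2*m (h(n, m) = 2*m + 57 = 57 + 2*m)
o = 16269 (o = 16117 - 1*(-152) = 16117 + 152 = 16269)
o + h(-130, 158) = 16269 + (57 + 2*158) = 16269 + (57 + 316) = 16269 + 373 = 16642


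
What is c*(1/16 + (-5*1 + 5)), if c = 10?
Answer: 5/8 ≈ 0.62500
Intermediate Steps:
c*(1/16 + (-5*1 + 5)) = 10*(1/16 + (-5*1 + 5)) = 10*(1/16 + (-5 + 5)) = 10*(1/16 + 0) = 10*(1/16) = 5/8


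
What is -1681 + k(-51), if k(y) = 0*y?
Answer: -1681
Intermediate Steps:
k(y) = 0
-1681 + k(-51) = -1681 + 0 = -1681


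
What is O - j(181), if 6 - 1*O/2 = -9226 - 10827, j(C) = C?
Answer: 39937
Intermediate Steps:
O = 40118 (O = 12 - 2*(-9226 - 10827) = 12 - 2*(-20053) = 12 + 40106 = 40118)
O - j(181) = 40118 - 1*181 = 40118 - 181 = 39937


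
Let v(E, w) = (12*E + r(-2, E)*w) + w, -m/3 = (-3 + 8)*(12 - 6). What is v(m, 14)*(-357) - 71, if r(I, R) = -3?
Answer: 395485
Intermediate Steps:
m = -90 (m = -3*(-3 + 8)*(12 - 6) = -15*6 = -3*30 = -90)
v(E, w) = -2*w + 12*E (v(E, w) = (12*E - 3*w) + w = (-3*w + 12*E) + w = -2*w + 12*E)
v(m, 14)*(-357) - 71 = (-2*14 + 12*(-90))*(-357) - 71 = (-28 - 1080)*(-357) - 71 = -1108*(-357) - 71 = 395556 - 71 = 395485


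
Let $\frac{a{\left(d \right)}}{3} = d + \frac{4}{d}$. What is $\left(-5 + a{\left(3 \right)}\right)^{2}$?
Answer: $64$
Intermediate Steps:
$a{\left(d \right)} = 3 d + \frac{12}{d}$ ($a{\left(d \right)} = 3 \left(d + \frac{4}{d}\right) = 3 d + \frac{12}{d}$)
$\left(-5 + a{\left(3 \right)}\right)^{2} = \left(-5 + \left(3 \cdot 3 + \frac{12}{3}\right)\right)^{2} = \left(-5 + \left(9 + 12 \cdot \frac{1}{3}\right)\right)^{2} = \left(-5 + \left(9 + 4\right)\right)^{2} = \left(-5 + 13\right)^{2} = 8^{2} = 64$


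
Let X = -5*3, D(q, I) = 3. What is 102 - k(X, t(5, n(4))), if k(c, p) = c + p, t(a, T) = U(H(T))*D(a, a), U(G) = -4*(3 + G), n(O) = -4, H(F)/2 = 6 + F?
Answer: 201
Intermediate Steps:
H(F) = 12 + 2*F (H(F) = 2*(6 + F) = 12 + 2*F)
U(G) = -12 - 4*G
X = -15
t(a, T) = -180 - 24*T (t(a, T) = (-12 - 4*(12 + 2*T))*3 = (-12 + (-48 - 8*T))*3 = (-60 - 8*T)*3 = -180 - 24*T)
102 - k(X, t(5, n(4))) = 102 - (-15 + (-180 - 24*(-4))) = 102 - (-15 + (-180 + 96)) = 102 - (-15 - 84) = 102 - 1*(-99) = 102 + 99 = 201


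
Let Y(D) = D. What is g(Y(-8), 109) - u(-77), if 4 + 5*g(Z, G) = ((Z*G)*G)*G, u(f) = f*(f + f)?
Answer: -10419526/5 ≈ -2.0839e+6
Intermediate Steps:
u(f) = 2*f**2 (u(f) = f*(2*f) = 2*f**2)
g(Z, G) = -4/5 + Z*G**3/5 (g(Z, G) = -4/5 + (((Z*G)*G)*G)/5 = -4/5 + (((G*Z)*G)*G)/5 = -4/5 + ((Z*G**2)*G)/5 = -4/5 + (Z*G**3)/5 = -4/5 + Z*G**3/5)
g(Y(-8), 109) - u(-77) = (-4/5 + (1/5)*(-8)*109**3) - 2*(-77)**2 = (-4/5 + (1/5)*(-8)*1295029) - 2*5929 = (-4/5 - 10360232/5) - 1*11858 = -10360236/5 - 11858 = -10419526/5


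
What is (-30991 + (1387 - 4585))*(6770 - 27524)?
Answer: 709558506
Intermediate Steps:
(-30991 + (1387 - 4585))*(6770 - 27524) = (-30991 - 3198)*(-20754) = -34189*(-20754) = 709558506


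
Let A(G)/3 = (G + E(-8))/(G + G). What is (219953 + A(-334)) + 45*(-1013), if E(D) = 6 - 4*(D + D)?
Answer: 29119654/167 ≈ 1.7437e+5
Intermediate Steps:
E(D) = 6 - 8*D
A(G) = 3*(70 + G)/(2*G) (A(G) = 3*((G + (6 - 8*(-8)))/(G + G)) = 3*((G + (6 + 64))/((2*G))) = 3*((G + 70)*(1/(2*G))) = 3*((70 + G)*(1/(2*G))) = 3*((70 + G)/(2*G)) = 3*(70 + G)/(2*G))
(219953 + A(-334)) + 45*(-1013) = (219953 + (3/2 + 105/(-334))) + 45*(-1013) = (219953 + (3/2 + 105*(-1/334))) - 45585 = (219953 + (3/2 - 105/334)) - 45585 = (219953 + 198/167) - 45585 = 36732349/167 - 45585 = 29119654/167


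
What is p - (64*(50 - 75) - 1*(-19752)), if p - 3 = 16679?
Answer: -1470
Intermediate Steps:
p = 16682 (p = 3 + 16679 = 16682)
p - (64*(50 - 75) - 1*(-19752)) = 16682 - (64*(50 - 75) - 1*(-19752)) = 16682 - (64*(-25) + 19752) = 16682 - (-1600 + 19752) = 16682 - 1*18152 = 16682 - 18152 = -1470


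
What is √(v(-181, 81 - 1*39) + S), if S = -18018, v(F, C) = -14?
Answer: 28*I*√23 ≈ 134.28*I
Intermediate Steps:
√(v(-181, 81 - 1*39) + S) = √(-14 - 18018) = √(-18032) = 28*I*√23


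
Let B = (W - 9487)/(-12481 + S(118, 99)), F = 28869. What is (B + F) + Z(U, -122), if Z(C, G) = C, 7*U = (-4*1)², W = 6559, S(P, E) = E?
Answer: 1251205157/43337 ≈ 28872.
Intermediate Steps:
U = 16/7 (U = (-4*1)²/7 = (⅐)*(-4)² = (⅐)*16 = 16/7 ≈ 2.2857)
B = 1464/6191 (B = (6559 - 9487)/(-12481 + 99) = -2928/(-12382) = -2928*(-1/12382) = 1464/6191 ≈ 0.23647)
(B + F) + Z(U, -122) = (1464/6191 + 28869) + 16/7 = 178729443/6191 + 16/7 = 1251205157/43337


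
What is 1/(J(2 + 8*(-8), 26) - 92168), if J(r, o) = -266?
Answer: -1/92434 ≈ -1.0819e-5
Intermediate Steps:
1/(J(2 + 8*(-8), 26) - 92168) = 1/(-266 - 92168) = 1/(-92434) = -1/92434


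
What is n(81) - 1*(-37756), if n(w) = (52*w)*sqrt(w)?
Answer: 75664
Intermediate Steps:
n(w) = 52*w**(3/2)
n(81) - 1*(-37756) = 52*81**(3/2) - 1*(-37756) = 52*729 + 37756 = 37908 + 37756 = 75664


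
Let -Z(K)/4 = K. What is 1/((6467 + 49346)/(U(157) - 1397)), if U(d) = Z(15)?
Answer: -1457/55813 ≈ -0.026105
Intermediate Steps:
Z(K) = -4*K
U(d) = -60 (U(d) = -4*15 = -60)
1/((6467 + 49346)/(U(157) - 1397)) = 1/((6467 + 49346)/(-60 - 1397)) = 1/(55813/(-1457)) = 1/(55813*(-1/1457)) = 1/(-55813/1457) = -1457/55813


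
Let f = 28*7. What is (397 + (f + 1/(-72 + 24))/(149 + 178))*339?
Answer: 705201247/5232 ≈ 1.3479e+5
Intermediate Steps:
f = 196
(397 + (f + 1/(-72 + 24))/(149 + 178))*339 = (397 + (196 + 1/(-72 + 24))/(149 + 178))*339 = (397 + (196 + 1/(-48))/327)*339 = (397 + (196 - 1/48)*(1/327))*339 = (397 + (9407/48)*(1/327))*339 = (397 + 9407/15696)*339 = (6240719/15696)*339 = 705201247/5232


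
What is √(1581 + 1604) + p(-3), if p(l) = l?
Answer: -3 + 7*√65 ≈ 53.436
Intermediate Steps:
√(1581 + 1604) + p(-3) = √(1581 + 1604) - 3 = √3185 - 3 = 7*√65 - 3 = -3 + 7*√65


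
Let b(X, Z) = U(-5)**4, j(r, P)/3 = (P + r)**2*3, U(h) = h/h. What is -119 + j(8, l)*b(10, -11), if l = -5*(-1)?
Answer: 1402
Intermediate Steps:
l = 5
U(h) = 1
j(r, P) = 9*(P + r)**2 (j(r, P) = 3*((P + r)**2*3) = 3*(3*(P + r)**2) = 9*(P + r)**2)
b(X, Z) = 1 (b(X, Z) = 1**4 = 1)
-119 + j(8, l)*b(10, -11) = -119 + (9*(5 + 8)**2)*1 = -119 + (9*13**2)*1 = -119 + (9*169)*1 = -119 + 1521*1 = -119 + 1521 = 1402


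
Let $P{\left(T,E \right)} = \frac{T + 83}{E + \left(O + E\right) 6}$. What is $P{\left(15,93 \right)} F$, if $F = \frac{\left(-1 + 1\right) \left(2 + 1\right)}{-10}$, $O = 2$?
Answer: $0$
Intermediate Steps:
$P{\left(T,E \right)} = \frac{83 + T}{12 + 7 E}$ ($P{\left(T,E \right)} = \frac{T + 83}{E + \left(2 + E\right) 6} = \frac{83 + T}{E + \left(12 + 6 E\right)} = \frac{83 + T}{12 + 7 E}$)
$F = 0$ ($F = 0 \cdot 3 \left(- \frac{1}{10}\right) = 0 \left(- \frac{1}{10}\right) = 0$)
$P{\left(15,93 \right)} F = \frac{83 + 15}{12 + 7 \cdot 93} \cdot 0 = \frac{1}{12 + 651} \cdot 98 \cdot 0 = \frac{1}{663} \cdot 98 \cdot 0 = \frac{98}{663} \cdot 0 = 0$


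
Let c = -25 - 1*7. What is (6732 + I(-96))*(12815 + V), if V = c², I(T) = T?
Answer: 91835604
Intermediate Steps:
c = -32 (c = -25 - 7 = -32)
V = 1024 (V = (-32)² = 1024)
(6732 + I(-96))*(12815 + V) = (6732 - 96)*(12815 + 1024) = 6636*13839 = 91835604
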